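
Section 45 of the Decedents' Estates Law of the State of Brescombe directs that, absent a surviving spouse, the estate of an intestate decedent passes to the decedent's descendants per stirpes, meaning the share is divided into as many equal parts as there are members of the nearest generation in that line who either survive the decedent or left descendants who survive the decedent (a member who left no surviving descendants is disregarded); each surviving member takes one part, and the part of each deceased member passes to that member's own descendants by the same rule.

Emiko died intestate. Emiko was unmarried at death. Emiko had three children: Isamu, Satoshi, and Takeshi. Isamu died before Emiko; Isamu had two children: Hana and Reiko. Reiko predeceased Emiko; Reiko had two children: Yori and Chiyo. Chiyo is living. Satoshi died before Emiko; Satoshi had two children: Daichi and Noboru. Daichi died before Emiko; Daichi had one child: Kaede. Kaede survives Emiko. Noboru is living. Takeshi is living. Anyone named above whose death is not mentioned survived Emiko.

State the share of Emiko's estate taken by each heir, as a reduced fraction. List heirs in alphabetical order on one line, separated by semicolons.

Chiyo 1/12; Hana 1/6; Kaede 1/6; Noboru 1/6; Takeshi 1/3; Yori 1/12

There is no surviving spouse, so the entire estate passes to Emiko's descendants per stirpes.
The estate is divided into 3 equal shares of 1/3 among Isamu, Satoshi, Takeshi.
Isamu predeceased; the 1/3 allotted to Isamu's branch passes to Isamu's issue by representation.
The 1/3 is divided into 2 equal shares of 1/6 among Hana, Reiko.
Hana is living and takes 1/6.
Reiko predeceased; the 1/6 allotted to Reiko's branch passes to Reiko's issue by representation.
The 1/6 is divided into 2 equal shares of 1/12 among Yori, Chiyo.
Yori is living and takes 1/12.
Chiyo is living and takes 1/12.
Satoshi predeceased; the 1/3 allotted to Satoshi's branch passes to Satoshi's issue by representation.
The 1/3 is divided into 2 equal shares of 1/6 among Daichi, Noboru.
Daichi predeceased; the 1/6 allotted to Daichi's branch passes to Daichi's issue by representation.
Kaede is the sole taker at this level and receives the full 1/6.
Noboru is living and takes 1/6.
Takeshi is living and takes 1/3.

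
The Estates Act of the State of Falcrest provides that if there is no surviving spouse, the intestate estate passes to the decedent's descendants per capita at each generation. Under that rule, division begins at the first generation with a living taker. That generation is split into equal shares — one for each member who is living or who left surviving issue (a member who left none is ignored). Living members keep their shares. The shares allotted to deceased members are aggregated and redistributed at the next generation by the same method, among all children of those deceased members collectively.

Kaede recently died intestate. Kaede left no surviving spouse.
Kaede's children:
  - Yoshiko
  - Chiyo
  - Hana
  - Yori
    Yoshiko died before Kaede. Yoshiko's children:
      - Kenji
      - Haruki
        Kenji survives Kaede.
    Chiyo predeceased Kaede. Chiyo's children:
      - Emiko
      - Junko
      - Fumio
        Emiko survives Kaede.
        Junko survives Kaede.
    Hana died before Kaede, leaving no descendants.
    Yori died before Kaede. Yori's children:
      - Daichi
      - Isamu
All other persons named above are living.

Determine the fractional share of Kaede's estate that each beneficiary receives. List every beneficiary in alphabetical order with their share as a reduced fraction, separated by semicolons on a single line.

Daichi 1/7; Emiko 1/7; Fumio 1/7; Haruki 1/7; Isamu 1/7; Junko 1/7; Kenji 1/7

There is no surviving spouse, so the entire estate passes to Kaede's descendants per capita at each generation.
No one at generation 1 (Yoshiko, Chiyo, Yori) is living; moving to the next generation.
At generation 2 (Kenji, Haruki, Emiko, Junko, Fumio, Daichi, Isamu) there are 7 shares of (1)/7 = 1/7 each.
Living: Kenji, Haruki, Emiko, Junko, Fumio, Daichi, and Isamu — each takes 1/7.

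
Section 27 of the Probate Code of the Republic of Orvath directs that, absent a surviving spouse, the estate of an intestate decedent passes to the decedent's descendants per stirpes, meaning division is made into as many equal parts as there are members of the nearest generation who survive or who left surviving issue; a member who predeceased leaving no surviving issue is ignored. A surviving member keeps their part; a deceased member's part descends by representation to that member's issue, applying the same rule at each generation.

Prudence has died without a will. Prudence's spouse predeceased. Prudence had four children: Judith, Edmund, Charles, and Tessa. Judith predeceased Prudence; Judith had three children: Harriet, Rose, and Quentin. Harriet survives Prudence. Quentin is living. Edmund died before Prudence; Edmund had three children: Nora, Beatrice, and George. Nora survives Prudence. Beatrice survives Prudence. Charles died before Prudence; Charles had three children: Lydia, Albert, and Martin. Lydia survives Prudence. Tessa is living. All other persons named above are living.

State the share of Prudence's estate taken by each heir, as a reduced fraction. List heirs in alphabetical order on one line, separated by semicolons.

There is no surviving spouse, so the entire estate passes to Prudence's descendants per stirpes.
The estate is divided into 4 equal shares of 1/4 among Judith, Edmund, Charles, Tessa.
Judith predeceased; the 1/4 allotted to Judith's branch passes to Judith's issue by representation.
The 1/4 is divided into 3 equal shares of 1/12 among Harriet, Rose, Quentin.
Harriet is living and takes 1/12.
Rose is living and takes 1/12.
Quentin is living and takes 1/12.
Edmund predeceased; the 1/4 allotted to Edmund's branch passes to Edmund's issue by representation.
The 1/4 is divided into 3 equal shares of 1/12 among Nora, Beatrice, George.
Nora is living and takes 1/12.
Beatrice is living and takes 1/12.
George is living and takes 1/12.
Charles predeceased; the 1/4 allotted to Charles's branch passes to Charles's issue by representation.
The 1/4 is divided into 3 equal shares of 1/12 among Lydia, Albert, Martin.
Lydia is living and takes 1/12.
Albert is living and takes 1/12.
Martin is living and takes 1/12.
Tessa is living and takes 1/4.

Albert 1/12; Beatrice 1/12; George 1/12; Harriet 1/12; Lydia 1/12; Martin 1/12; Nora 1/12; Quentin 1/12; Rose 1/12; Tessa 1/4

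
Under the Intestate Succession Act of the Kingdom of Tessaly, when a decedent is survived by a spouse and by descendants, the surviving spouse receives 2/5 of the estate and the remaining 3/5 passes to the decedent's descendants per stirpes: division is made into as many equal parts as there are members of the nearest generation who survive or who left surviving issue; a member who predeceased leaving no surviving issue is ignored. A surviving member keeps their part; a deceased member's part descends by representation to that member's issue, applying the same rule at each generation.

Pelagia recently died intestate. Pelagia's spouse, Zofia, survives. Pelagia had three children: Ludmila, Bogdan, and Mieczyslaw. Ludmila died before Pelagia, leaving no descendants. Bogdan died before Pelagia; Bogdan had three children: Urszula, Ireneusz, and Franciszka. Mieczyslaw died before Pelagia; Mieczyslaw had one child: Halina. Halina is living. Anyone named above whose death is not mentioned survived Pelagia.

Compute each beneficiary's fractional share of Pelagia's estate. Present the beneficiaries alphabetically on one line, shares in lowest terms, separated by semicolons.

Zofia, as surviving spouse, takes 2/5.
The remaining 3/5 passes to Pelagia's descendants per stirpes.
Ludmila left no surviving issue, so that branch lapses and is disregarded.
The 3/5 is divided into 2 equal shares of 3/10 among Bogdan, Mieczyslaw.
Bogdan predeceased; the 3/10 allotted to Bogdan's branch passes to Bogdan's issue by representation.
The 3/10 is divided into 3 equal shares of 1/10 among Urszula, Ireneusz, Franciszka.
Urszula is living and takes 1/10.
Ireneusz is living and takes 1/10.
Franciszka is living and takes 1/10.
Mieczyslaw predeceased; the 3/10 allotted to Mieczyslaw's branch passes to Mieczyslaw's issue by representation.
Halina is the sole taker at this level and receives the full 3/10.

Franciszka 1/10; Halina 3/10; Ireneusz 1/10; Urszula 1/10; Zofia 2/5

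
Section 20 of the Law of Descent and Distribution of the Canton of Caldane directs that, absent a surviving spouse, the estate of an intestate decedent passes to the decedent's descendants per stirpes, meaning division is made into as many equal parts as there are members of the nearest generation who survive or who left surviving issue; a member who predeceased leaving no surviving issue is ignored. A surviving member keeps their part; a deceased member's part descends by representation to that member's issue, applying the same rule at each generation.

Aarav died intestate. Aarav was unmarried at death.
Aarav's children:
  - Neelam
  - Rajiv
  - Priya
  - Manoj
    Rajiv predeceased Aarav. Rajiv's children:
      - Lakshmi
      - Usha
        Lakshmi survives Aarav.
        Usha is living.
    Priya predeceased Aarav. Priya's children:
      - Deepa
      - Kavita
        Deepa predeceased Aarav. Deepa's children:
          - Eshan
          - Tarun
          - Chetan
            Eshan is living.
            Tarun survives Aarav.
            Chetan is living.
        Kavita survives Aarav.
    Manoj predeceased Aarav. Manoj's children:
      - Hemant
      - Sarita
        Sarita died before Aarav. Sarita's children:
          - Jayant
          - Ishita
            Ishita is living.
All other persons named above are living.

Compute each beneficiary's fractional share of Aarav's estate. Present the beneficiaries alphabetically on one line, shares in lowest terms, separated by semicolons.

There is no surviving spouse, so the entire estate passes to Aarav's descendants per stirpes.
The estate is divided into 4 equal shares of 1/4 among Neelam, Rajiv, Priya, Manoj.
Neelam is living and takes 1/4.
Rajiv predeceased; the 1/4 allotted to Rajiv's branch passes to Rajiv's issue by representation.
The 1/4 is divided into 2 equal shares of 1/8 among Lakshmi, Usha.
Lakshmi is living and takes 1/8.
Usha is living and takes 1/8.
Priya predeceased; the 1/4 allotted to Priya's branch passes to Priya's issue by representation.
The 1/4 is divided into 2 equal shares of 1/8 among Deepa, Kavita.
Deepa predeceased; the 1/8 allotted to Deepa's branch passes to Deepa's issue by representation.
The 1/8 is divided into 3 equal shares of 1/24 among Eshan, Tarun, Chetan.
Eshan is living and takes 1/24.
Tarun is living and takes 1/24.
Chetan is living and takes 1/24.
Kavita is living and takes 1/8.
Manoj predeceased; the 1/4 allotted to Manoj's branch passes to Manoj's issue by representation.
The 1/4 is divided into 2 equal shares of 1/8 among Hemant, Sarita.
Hemant is living and takes 1/8.
Sarita predeceased; the 1/8 allotted to Sarita's branch passes to Sarita's issue by representation.
The 1/8 is divided into 2 equal shares of 1/16 among Jayant, Ishita.
Jayant is living and takes 1/16.
Ishita is living and takes 1/16.

Chetan 1/24; Eshan 1/24; Hemant 1/8; Ishita 1/16; Jayant 1/16; Kavita 1/8; Lakshmi 1/8; Neelam 1/4; Tarun 1/24; Usha 1/8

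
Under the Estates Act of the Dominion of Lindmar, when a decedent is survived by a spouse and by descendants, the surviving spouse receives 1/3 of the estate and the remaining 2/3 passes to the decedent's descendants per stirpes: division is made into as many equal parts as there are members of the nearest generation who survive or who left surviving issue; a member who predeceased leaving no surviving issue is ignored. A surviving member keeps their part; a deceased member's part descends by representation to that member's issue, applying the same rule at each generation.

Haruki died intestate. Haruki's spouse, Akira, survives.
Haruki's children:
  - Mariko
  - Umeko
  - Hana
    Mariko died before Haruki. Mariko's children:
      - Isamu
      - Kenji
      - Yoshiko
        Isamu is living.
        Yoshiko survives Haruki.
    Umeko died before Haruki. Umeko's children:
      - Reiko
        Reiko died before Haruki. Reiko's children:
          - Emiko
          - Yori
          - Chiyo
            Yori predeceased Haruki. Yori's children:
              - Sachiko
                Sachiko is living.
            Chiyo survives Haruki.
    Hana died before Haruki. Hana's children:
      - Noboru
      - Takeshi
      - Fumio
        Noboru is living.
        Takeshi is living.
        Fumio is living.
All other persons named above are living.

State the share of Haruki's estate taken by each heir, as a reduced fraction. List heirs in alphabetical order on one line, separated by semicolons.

Akira 1/3; Chiyo 2/27; Emiko 2/27; Fumio 2/27; Isamu 2/27; Kenji 2/27; Noboru 2/27; Sachiko 2/27; Takeshi 2/27; Yoshiko 2/27

Akira, as surviving spouse, takes 1/3.
The remaining 2/3 passes to Haruki's descendants per stirpes.
The 2/3 is divided into 3 equal shares of 2/9 among Mariko, Umeko, Hana.
Mariko predeceased; the 2/9 allotted to Mariko's branch passes to Mariko's issue by representation.
The 2/9 is divided into 3 equal shares of 2/27 among Isamu, Kenji, Yoshiko.
Isamu is living and takes 2/27.
Kenji is living and takes 2/27.
Yoshiko is living and takes 2/27.
Umeko predeceased; the 2/9 allotted to Umeko's branch passes to Umeko's issue by representation.
Reiko's line is the sole branch at this level, so the full 2/9 passes to Reiko's issue by representation.
The 2/9 is divided into 3 equal shares of 2/27 among Emiko, Yori, Chiyo.
Emiko is living and takes 2/27.
Yori predeceased; the 2/27 allotted to Yori's branch passes to Yori's issue by representation.
Sachiko is the sole taker at this level and receives the full 2/27.
Chiyo is living and takes 2/27.
Hana predeceased; the 2/9 allotted to Hana's branch passes to Hana's issue by representation.
The 2/9 is divided into 3 equal shares of 2/27 among Noboru, Takeshi, Fumio.
Noboru is living and takes 2/27.
Takeshi is living and takes 2/27.
Fumio is living and takes 2/27.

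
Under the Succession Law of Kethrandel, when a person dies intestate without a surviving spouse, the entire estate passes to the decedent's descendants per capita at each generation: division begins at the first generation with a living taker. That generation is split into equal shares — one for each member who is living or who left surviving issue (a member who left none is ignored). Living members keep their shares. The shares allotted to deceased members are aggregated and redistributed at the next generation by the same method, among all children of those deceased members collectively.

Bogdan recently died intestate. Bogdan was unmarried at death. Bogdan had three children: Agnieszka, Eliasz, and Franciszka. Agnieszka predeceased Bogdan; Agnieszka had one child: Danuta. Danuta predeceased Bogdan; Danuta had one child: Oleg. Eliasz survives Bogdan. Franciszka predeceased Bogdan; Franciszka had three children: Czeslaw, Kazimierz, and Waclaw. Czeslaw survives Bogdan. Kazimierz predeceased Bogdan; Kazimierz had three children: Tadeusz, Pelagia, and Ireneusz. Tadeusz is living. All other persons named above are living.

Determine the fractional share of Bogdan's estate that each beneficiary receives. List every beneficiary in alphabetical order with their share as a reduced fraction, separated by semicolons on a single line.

Czeslaw 1/6; Eliasz 1/3; Ireneusz 1/12; Oleg 1/12; Pelagia 1/12; Tadeusz 1/12; Waclaw 1/6

There is no surviving spouse, so the entire estate passes to Bogdan's descendants per capita at each generation.
At generation 1 (Agnieszka, Eliasz, Franciszka) there are 3 shares of (1)/3 = 1/3 each.
Living: Eliasz — each takes 1/3.
Deceased: Agnieszka and Franciszka. Their combined 2/3 is pooled and carried to generation 2.
At generation 2 (Danuta, Czeslaw, Kazimierz, Waclaw) there are 4 shares of (2/3)/4 = 1/6 each.
Living: Czeslaw and Waclaw — each takes 1/6.
Deceased: Danuta and Kazimierz. Their combined 1/3 is pooled and carried to generation 3.
At generation 3 (Oleg, Tadeusz, Pelagia, Ireneusz) there are 4 shares of (1/3)/4 = 1/12 each.
Living: Oleg, Tadeusz, Pelagia, and Ireneusz — each takes 1/12.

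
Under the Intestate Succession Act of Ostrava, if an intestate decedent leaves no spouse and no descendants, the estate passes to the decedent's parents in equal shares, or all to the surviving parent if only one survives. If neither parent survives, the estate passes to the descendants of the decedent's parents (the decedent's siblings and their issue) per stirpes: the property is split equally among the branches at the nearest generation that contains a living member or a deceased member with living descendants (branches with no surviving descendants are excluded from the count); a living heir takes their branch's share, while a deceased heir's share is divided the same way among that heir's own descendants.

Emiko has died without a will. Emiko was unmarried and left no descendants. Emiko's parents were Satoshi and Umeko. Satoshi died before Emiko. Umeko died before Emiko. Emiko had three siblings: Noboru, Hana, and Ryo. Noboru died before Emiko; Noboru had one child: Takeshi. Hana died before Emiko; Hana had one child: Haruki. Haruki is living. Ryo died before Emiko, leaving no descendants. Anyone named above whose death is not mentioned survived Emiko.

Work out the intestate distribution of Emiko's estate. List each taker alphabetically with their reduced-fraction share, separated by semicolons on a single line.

Neither parent survives and there are no descendants, so the estate passes to Emiko's siblings and their issue per stirpes.
Ryo left no surviving issue, so that branch lapses and is disregarded.
The estate is divided into 2 equal shares of 1/2 among Noboru, Hana.
Noboru predeceased; the 1/2 allotted to Noboru's branch passes to Noboru's issue by representation.
Takeshi is the sole taker at this level and receives the full 1/2.
Hana predeceased; the 1/2 allotted to Hana's branch passes to Hana's issue by representation.
Haruki is the sole taker at this level and receives the full 1/2.

Haruki 1/2; Takeshi 1/2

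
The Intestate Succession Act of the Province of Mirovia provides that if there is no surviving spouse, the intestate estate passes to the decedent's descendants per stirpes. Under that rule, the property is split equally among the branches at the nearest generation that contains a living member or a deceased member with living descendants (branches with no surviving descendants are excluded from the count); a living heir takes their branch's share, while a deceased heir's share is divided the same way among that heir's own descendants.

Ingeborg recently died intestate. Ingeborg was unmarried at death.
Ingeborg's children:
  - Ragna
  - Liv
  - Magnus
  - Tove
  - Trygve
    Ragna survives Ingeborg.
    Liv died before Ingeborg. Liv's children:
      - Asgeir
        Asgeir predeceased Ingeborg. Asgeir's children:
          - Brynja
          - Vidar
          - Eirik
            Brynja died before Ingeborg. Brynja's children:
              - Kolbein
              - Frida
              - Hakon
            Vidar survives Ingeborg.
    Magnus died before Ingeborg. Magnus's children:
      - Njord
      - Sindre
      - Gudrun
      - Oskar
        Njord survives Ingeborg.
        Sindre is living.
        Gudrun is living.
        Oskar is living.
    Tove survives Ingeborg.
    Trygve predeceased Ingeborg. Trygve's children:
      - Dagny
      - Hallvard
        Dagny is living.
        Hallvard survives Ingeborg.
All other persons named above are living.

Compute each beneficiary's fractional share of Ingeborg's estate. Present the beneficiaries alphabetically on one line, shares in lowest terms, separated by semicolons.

There is no surviving spouse, so the entire estate passes to Ingeborg's descendants per stirpes.
The estate is divided into 5 equal shares of 1/5 among Ragna, Liv, Magnus, Tove, Trygve.
Ragna is living and takes 1/5.
Liv predeceased; the 1/5 allotted to Liv's branch passes to Liv's issue by representation.
Asgeir's line is the sole branch at this level, so the full 1/5 passes to Asgeir's issue by representation.
The 1/5 is divided into 3 equal shares of 1/15 among Brynja, Vidar, Eirik.
Brynja predeceased; the 1/15 allotted to Brynja's branch passes to Brynja's issue by representation.
The 1/15 is divided into 3 equal shares of 1/45 among Kolbein, Frida, Hakon.
Kolbein is living and takes 1/45.
Frida is living and takes 1/45.
Hakon is living and takes 1/45.
Vidar is living and takes 1/15.
Eirik is living and takes 1/15.
Magnus predeceased; the 1/5 allotted to Magnus's branch passes to Magnus's issue by representation.
The 1/5 is divided into 4 equal shares of 1/20 among Njord, Sindre, Gudrun, Oskar.
Njord is living and takes 1/20.
Sindre is living and takes 1/20.
Gudrun is living and takes 1/20.
Oskar is living and takes 1/20.
Tove is living and takes 1/5.
Trygve predeceased; the 1/5 allotted to Trygve's branch passes to Trygve's issue by representation.
The 1/5 is divided into 2 equal shares of 1/10 among Dagny, Hallvard.
Dagny is living and takes 1/10.
Hallvard is living and takes 1/10.

Dagny 1/10; Eirik 1/15; Frida 1/45; Gudrun 1/20; Hakon 1/45; Hallvard 1/10; Kolbein 1/45; Njord 1/20; Oskar 1/20; Ragna 1/5; Sindre 1/20; Tove 1/5; Vidar 1/15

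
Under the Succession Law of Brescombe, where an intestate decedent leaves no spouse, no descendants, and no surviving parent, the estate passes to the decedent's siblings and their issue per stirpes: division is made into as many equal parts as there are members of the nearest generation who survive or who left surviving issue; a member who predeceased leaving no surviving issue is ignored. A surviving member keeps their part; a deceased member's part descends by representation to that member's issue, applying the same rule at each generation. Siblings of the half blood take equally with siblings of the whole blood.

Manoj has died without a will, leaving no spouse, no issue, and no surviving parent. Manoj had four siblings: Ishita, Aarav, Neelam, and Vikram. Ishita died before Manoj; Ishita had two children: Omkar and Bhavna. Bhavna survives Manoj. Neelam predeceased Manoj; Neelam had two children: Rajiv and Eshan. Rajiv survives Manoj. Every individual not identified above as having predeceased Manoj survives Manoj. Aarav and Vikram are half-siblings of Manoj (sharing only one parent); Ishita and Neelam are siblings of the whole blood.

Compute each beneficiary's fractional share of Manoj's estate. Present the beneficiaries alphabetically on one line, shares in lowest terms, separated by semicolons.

Aarav 1/4; Bhavna 1/8; Eshan 1/8; Omkar 1/8; Rajiv 1/8; Vikram 1/4

No spouse, descendants, or parent survives, so the estate passes to Manoj's siblings per stirpes.
Half-blood and whole-blood siblings take equally under the stated rule.
The estate is divided into 4 equal shares of 1/4 among Ishita, Aarav, Neelam, Vikram.
Ishita predeceased; the 1/4 allotted to Ishita's branch passes to Ishita's issue by representation.
The 1/4 is divided into 2 equal shares of 1/8 among Omkar, Bhavna.
Omkar is living and takes 1/8.
Bhavna is living and takes 1/8.
Aarav is living and takes 1/4.
Neelam predeceased; the 1/4 allotted to Neelam's branch passes to Neelam's issue by representation.
The 1/4 is divided into 2 equal shares of 1/8 among Rajiv, Eshan.
Rajiv is living and takes 1/8.
Eshan is living and takes 1/8.
Vikram is living and takes 1/4.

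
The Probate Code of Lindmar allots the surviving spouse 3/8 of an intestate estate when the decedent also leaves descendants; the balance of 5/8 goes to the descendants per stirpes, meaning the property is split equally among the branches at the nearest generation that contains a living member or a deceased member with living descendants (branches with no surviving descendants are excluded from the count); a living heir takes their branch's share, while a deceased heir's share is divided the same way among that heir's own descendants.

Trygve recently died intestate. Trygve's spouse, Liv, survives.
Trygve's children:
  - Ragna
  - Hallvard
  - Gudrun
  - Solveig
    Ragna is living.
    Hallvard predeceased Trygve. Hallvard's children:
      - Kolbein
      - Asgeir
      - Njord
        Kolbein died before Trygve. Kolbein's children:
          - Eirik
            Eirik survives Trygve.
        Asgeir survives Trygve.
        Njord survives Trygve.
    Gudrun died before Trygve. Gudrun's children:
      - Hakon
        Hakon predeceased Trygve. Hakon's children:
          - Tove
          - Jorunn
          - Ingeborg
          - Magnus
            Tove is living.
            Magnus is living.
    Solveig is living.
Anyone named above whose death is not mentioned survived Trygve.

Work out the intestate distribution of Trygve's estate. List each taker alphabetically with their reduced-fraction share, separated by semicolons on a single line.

Asgeir 5/96; Eirik 5/96; Ingeborg 5/128; Jorunn 5/128; Liv 3/8; Magnus 5/128; Njord 5/96; Ragna 5/32; Solveig 5/32; Tove 5/128

Liv, as surviving spouse, takes 3/8.
The remaining 5/8 passes to Trygve's descendants per stirpes.
The 5/8 is divided into 4 equal shares of 5/32 among Ragna, Hallvard, Gudrun, Solveig.
Ragna is living and takes 5/32.
Hallvard predeceased; the 5/32 allotted to Hallvard's branch passes to Hallvard's issue by representation.
The 5/32 is divided into 3 equal shares of 5/96 among Kolbein, Asgeir, Njord.
Kolbein predeceased; the 5/96 allotted to Kolbein's branch passes to Kolbein's issue by representation.
Eirik is the sole taker at this level and receives the full 5/96.
Asgeir is living and takes 5/96.
Njord is living and takes 5/96.
Gudrun predeceased; the 5/32 allotted to Gudrun's branch passes to Gudrun's issue by representation.
Hakon's line is the sole branch at this level, so the full 5/32 passes to Hakon's issue by representation.
The 5/32 is divided into 4 equal shares of 5/128 among Tove, Jorunn, Ingeborg, Magnus.
Tove is living and takes 5/128.
Jorunn is living and takes 5/128.
Ingeborg is living and takes 5/128.
Magnus is living and takes 5/128.
Solveig is living and takes 5/32.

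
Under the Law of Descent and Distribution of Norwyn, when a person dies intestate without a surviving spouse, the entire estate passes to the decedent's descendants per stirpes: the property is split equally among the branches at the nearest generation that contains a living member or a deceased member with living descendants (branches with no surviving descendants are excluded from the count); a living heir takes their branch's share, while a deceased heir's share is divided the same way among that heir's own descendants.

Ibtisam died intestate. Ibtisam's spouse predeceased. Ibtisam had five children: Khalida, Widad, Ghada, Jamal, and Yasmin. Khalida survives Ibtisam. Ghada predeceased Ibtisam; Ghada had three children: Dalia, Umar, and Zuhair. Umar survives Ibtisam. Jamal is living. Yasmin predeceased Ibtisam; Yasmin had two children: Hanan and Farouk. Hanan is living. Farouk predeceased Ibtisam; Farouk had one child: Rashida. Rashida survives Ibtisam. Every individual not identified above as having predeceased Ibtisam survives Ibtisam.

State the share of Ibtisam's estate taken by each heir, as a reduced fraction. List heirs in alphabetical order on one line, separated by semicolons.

Dalia 1/15; Hanan 1/10; Jamal 1/5; Khalida 1/5; Rashida 1/10; Umar 1/15; Widad 1/5; Zuhair 1/15

There is no surviving spouse, so the entire estate passes to Ibtisam's descendants per stirpes.
The estate is divided into 5 equal shares of 1/5 among Khalida, Widad, Ghada, Jamal, Yasmin.
Khalida is living and takes 1/5.
Widad is living and takes 1/5.
Ghada predeceased; the 1/5 allotted to Ghada's branch passes to Ghada's issue by representation.
The 1/5 is divided into 3 equal shares of 1/15 among Dalia, Umar, Zuhair.
Dalia is living and takes 1/15.
Umar is living and takes 1/15.
Zuhair is living and takes 1/15.
Jamal is living and takes 1/5.
Yasmin predeceased; the 1/5 allotted to Yasmin's branch passes to Yasmin's issue by representation.
The 1/5 is divided into 2 equal shares of 1/10 among Hanan, Farouk.
Hanan is living and takes 1/10.
Farouk predeceased; the 1/10 allotted to Farouk's branch passes to Farouk's issue by representation.
Rashida is the sole taker at this level and receives the full 1/10.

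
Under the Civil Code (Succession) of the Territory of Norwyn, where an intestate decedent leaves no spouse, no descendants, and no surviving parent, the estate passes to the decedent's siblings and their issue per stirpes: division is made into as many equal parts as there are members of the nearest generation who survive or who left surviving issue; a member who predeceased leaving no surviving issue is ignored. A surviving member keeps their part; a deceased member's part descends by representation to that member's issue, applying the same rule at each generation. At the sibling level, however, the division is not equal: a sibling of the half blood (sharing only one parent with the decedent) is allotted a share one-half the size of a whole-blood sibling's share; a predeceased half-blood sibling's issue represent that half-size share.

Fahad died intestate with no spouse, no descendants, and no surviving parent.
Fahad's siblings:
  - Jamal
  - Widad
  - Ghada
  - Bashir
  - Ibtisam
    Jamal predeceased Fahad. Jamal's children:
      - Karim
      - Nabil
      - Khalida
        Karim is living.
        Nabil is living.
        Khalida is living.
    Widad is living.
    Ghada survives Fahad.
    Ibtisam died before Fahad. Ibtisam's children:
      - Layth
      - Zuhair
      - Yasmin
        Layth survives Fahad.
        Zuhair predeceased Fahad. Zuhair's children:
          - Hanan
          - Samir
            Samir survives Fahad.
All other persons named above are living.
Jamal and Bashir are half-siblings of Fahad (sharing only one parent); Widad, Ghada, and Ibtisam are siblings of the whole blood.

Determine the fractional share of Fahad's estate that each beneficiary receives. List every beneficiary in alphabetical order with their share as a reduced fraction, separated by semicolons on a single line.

No spouse, descendants, or parent survives, so the estate passes to Fahad's siblings per stirpes.
Half-blood siblings count for one-half the weight of whole-blood siblings at the initial division.
Dividing 1 in proportion to weights (total weight 4): Jamal (weight 1/2) → 1/8; Widad (weight 1) → 1/4; Ghada (weight 1) → 1/4; Bashir (weight 1/2) → 1/8; Ibtisam (weight 1) → 1/4.
Jamal predeceased; the 1/8 allotted to Jamal's branch passes to Jamal's issue by representation.
The 1/8 is divided into 3 equal shares of 1/24 among Karim, Nabil, Khalida.
Karim is living and takes 1/24.
Nabil is living and takes 1/24.
Khalida is living and takes 1/24.
Widad is living and takes 1/4.
Ghada is living and takes 1/4.
Bashir is living and takes 1/8.
Ibtisam predeceased; the 1/4 allotted to Ibtisam's branch passes to Ibtisam's issue by representation.
The 1/4 is divided into 3 equal shares of 1/12 among Layth, Zuhair, Yasmin.
Layth is living and takes 1/12.
Zuhair predeceased; the 1/12 allotted to Zuhair's branch passes to Zuhair's issue by representation.
The 1/12 is divided into 2 equal shares of 1/24 among Hanan, Samir.
Hanan is living and takes 1/24.
Samir is living and takes 1/24.
Yasmin is living and takes 1/12.

Bashir 1/8; Ghada 1/4; Hanan 1/24; Karim 1/24; Khalida 1/24; Layth 1/12; Nabil 1/24; Samir 1/24; Widad 1/4; Yasmin 1/12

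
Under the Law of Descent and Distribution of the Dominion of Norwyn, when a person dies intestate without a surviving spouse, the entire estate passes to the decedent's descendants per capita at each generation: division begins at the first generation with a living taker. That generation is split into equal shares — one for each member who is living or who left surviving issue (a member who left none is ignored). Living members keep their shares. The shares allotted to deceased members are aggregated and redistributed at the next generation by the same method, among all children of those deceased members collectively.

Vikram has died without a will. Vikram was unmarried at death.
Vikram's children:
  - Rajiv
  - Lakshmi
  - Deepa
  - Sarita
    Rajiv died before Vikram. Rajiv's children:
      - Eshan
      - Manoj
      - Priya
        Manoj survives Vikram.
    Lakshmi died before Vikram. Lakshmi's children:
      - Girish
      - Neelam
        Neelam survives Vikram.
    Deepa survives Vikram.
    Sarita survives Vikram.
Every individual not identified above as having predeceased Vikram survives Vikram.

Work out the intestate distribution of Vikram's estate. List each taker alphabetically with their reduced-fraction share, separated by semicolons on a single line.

There is no surviving spouse, so the entire estate passes to Vikram's descendants per capita at each generation.
At generation 1 (Rajiv, Lakshmi, Deepa, Sarita) there are 4 shares of (1)/4 = 1/4 each.
Living: Deepa and Sarita — each takes 1/4.
Deceased: Rajiv and Lakshmi. Their combined 1/2 is pooled and carried to generation 2.
At generation 2 (Eshan, Manoj, Priya, Girish, Neelam) there are 5 shares of (1/2)/5 = 1/10 each.
Living: Eshan, Manoj, Priya, Girish, and Neelam — each takes 1/10.

Deepa 1/4; Eshan 1/10; Girish 1/10; Manoj 1/10; Neelam 1/10; Priya 1/10; Sarita 1/4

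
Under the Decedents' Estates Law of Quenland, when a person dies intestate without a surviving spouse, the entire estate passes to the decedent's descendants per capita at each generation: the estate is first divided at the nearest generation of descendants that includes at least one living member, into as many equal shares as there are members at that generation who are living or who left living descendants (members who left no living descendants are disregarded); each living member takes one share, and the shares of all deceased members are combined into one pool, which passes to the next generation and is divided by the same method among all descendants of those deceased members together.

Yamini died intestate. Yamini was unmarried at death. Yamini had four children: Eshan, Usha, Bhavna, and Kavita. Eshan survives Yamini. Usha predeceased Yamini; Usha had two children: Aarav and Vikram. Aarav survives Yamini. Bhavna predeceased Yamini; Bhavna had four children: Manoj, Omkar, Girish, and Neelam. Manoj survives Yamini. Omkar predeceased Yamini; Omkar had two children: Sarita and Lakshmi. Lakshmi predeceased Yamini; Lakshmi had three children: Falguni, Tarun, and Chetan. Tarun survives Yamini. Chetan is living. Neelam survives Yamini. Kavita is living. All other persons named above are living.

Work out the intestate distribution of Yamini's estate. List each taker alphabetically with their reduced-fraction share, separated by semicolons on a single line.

Aarav 1/12; Chetan 1/72; Eshan 1/4; Falguni 1/72; Girish 1/12; Kavita 1/4; Manoj 1/12; Neelam 1/12; Sarita 1/24; Tarun 1/72; Vikram 1/12

There is no surviving spouse, so the entire estate passes to Yamini's descendants per capita at each generation.
At generation 1 (Eshan, Usha, Bhavna, Kavita) there are 4 shares of (1)/4 = 1/4 each.
Living: Eshan and Kavita — each takes 1/4.
Deceased: Usha and Bhavna. Their combined 1/2 is pooled and carried to generation 2.
At generation 2 (Aarav, Vikram, Manoj, Omkar, Girish, Neelam) there are 6 shares of (1/2)/6 = 1/12 each.
Living: Aarav, Vikram, Manoj, Girish, and Neelam — each takes 1/12.
Deceased: Omkar. That 1/12 share is carried to generation 3.
At generation 3 (Sarita, Lakshmi) there are 2 shares of (1/12)/2 = 1/24 each.
Living: Sarita — each takes 1/24.
Deceased: Lakshmi. That 1/24 share is carried to generation 4.
At generation 4 (Falguni, Tarun, Chetan) there are 3 shares of (1/24)/3 = 1/72 each.
Living: Falguni, Tarun, and Chetan — each takes 1/72.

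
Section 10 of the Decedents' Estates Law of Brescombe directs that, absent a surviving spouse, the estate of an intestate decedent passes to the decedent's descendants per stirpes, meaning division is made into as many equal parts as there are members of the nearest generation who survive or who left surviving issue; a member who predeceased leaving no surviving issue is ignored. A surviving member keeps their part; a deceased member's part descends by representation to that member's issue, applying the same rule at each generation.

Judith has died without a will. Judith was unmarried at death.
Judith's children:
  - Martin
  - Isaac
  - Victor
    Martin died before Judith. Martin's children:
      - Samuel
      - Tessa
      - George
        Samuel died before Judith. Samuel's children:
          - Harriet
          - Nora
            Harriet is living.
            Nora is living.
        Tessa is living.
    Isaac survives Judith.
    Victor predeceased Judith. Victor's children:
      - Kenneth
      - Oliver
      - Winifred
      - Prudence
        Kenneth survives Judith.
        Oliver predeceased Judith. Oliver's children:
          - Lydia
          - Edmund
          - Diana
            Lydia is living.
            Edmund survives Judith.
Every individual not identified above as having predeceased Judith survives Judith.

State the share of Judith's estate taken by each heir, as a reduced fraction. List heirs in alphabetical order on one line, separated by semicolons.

Diana 1/36; Edmund 1/36; George 1/9; Harriet 1/18; Isaac 1/3; Kenneth 1/12; Lydia 1/36; Nora 1/18; Prudence 1/12; Tessa 1/9; Winifred 1/12

There is no surviving spouse, so the entire estate passes to Judith's descendants per stirpes.
The estate is divided into 3 equal shares of 1/3 among Martin, Isaac, Victor.
Martin predeceased; the 1/3 allotted to Martin's branch passes to Martin's issue by representation.
The 1/3 is divided into 3 equal shares of 1/9 among Samuel, Tessa, George.
Samuel predeceased; the 1/9 allotted to Samuel's branch passes to Samuel's issue by representation.
The 1/9 is divided into 2 equal shares of 1/18 among Harriet, Nora.
Harriet is living and takes 1/18.
Nora is living and takes 1/18.
Tessa is living and takes 1/9.
George is living and takes 1/9.
Isaac is living and takes 1/3.
Victor predeceased; the 1/3 allotted to Victor's branch passes to Victor's issue by representation.
The 1/3 is divided into 4 equal shares of 1/12 among Kenneth, Oliver, Winifred, Prudence.
Kenneth is living and takes 1/12.
Oliver predeceased; the 1/12 allotted to Oliver's branch passes to Oliver's issue by representation.
The 1/12 is divided into 3 equal shares of 1/36 among Lydia, Edmund, Diana.
Lydia is living and takes 1/36.
Edmund is living and takes 1/36.
Diana is living and takes 1/36.
Winifred is living and takes 1/12.
Prudence is living and takes 1/12.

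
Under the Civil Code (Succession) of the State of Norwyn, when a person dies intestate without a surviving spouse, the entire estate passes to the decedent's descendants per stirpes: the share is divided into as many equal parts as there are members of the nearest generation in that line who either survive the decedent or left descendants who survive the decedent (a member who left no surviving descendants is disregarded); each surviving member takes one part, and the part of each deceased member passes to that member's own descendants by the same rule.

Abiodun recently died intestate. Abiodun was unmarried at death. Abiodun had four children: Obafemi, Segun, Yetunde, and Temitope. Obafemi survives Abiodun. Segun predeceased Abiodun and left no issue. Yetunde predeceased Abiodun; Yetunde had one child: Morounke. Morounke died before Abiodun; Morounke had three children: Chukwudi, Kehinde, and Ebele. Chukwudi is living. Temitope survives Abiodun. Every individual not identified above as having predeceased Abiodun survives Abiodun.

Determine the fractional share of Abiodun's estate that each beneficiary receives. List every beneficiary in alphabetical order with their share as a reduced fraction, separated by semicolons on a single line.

Chukwudi 1/9; Ebele 1/9; Kehinde 1/9; Obafemi 1/3; Temitope 1/3

There is no surviving spouse, so the entire estate passes to Abiodun's descendants per stirpes.
Segun left no surviving issue, so that branch lapses and is disregarded.
The estate is divided into 3 equal shares of 1/3 among Obafemi, Yetunde, Temitope.
Obafemi is living and takes 1/3.
Yetunde predeceased; the 1/3 allotted to Yetunde's branch passes to Yetunde's issue by representation.
Morounke's line is the sole branch at this level, so the full 1/3 passes to Morounke's issue by representation.
The 1/3 is divided into 3 equal shares of 1/9 among Chukwudi, Kehinde, Ebele.
Chukwudi is living and takes 1/9.
Kehinde is living and takes 1/9.
Ebele is living and takes 1/9.
Temitope is living and takes 1/3.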